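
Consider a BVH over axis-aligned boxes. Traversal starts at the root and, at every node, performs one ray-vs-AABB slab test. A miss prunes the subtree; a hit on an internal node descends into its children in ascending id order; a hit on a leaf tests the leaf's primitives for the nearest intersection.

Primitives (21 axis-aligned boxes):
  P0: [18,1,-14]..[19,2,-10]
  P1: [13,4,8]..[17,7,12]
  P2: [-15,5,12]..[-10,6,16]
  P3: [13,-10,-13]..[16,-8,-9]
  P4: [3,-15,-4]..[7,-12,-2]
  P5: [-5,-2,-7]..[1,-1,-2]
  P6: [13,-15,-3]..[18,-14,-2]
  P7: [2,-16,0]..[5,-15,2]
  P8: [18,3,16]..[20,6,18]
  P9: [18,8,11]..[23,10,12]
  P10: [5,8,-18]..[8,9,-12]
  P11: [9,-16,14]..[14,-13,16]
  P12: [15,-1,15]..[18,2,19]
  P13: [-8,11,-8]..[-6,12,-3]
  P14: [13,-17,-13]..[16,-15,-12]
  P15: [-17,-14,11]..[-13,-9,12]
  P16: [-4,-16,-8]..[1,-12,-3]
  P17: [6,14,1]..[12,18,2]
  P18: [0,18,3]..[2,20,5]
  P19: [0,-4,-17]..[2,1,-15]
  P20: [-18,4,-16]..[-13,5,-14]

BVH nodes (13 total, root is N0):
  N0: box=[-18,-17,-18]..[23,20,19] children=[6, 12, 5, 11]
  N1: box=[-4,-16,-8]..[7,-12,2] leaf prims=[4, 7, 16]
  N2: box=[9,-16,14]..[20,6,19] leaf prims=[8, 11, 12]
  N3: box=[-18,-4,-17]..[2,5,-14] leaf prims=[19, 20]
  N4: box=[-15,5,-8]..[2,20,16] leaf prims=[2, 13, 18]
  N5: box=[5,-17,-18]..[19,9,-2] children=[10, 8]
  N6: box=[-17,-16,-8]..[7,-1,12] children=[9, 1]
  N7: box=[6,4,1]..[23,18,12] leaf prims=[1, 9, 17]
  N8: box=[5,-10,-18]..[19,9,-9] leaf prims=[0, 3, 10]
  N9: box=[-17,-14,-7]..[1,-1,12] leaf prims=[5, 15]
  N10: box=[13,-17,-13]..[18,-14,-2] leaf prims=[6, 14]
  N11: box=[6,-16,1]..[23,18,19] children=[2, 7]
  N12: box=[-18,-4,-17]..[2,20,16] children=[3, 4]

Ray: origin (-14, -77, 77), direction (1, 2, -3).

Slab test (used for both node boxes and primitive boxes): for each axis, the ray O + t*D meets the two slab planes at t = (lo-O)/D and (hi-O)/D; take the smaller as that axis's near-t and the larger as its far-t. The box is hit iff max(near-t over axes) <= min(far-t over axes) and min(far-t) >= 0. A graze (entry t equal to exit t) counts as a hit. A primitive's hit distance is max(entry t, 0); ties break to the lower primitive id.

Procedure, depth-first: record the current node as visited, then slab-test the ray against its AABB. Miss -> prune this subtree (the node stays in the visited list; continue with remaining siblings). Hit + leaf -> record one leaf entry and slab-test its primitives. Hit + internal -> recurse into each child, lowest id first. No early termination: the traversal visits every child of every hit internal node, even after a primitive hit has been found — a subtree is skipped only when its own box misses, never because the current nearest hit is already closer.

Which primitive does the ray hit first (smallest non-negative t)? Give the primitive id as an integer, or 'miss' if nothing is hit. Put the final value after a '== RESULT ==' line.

Walk:
N0 x:[-4,37] y:[30,97/2] z:[58/3,95/3] -> hit [30,95/3], descend [5, 6, 11, 12]
  N5 x:[19,33] y:[30,43] z:[79/3,95/3] -> hit [30,95/3], descend [8, 10]
    N8 x:[19,33] y:[67/2,43] z:[86/3,95/3] -> miss, prune
    N10 x:[27,32] y:[30,63/2] z:[79/3,30] -> hit [30,30] leaf, test {P6(miss), P14@t=30}
  N6 x:[-3,21] y:[61/2,38] z:[65/3,85/3] -> miss, prune
  N11 x:[20,37] y:[61/2,95/2] z:[58/3,76/3] -> miss, prune
  N12 x:[-4,16] y:[73/2,97/2] z:[61/3,94/3] -> miss, prune

7 AABB tests over nodes [0, 5, 8, 10, 6, 11, 12]; 1 leaf entered; closest P14.

== RESULT ==
14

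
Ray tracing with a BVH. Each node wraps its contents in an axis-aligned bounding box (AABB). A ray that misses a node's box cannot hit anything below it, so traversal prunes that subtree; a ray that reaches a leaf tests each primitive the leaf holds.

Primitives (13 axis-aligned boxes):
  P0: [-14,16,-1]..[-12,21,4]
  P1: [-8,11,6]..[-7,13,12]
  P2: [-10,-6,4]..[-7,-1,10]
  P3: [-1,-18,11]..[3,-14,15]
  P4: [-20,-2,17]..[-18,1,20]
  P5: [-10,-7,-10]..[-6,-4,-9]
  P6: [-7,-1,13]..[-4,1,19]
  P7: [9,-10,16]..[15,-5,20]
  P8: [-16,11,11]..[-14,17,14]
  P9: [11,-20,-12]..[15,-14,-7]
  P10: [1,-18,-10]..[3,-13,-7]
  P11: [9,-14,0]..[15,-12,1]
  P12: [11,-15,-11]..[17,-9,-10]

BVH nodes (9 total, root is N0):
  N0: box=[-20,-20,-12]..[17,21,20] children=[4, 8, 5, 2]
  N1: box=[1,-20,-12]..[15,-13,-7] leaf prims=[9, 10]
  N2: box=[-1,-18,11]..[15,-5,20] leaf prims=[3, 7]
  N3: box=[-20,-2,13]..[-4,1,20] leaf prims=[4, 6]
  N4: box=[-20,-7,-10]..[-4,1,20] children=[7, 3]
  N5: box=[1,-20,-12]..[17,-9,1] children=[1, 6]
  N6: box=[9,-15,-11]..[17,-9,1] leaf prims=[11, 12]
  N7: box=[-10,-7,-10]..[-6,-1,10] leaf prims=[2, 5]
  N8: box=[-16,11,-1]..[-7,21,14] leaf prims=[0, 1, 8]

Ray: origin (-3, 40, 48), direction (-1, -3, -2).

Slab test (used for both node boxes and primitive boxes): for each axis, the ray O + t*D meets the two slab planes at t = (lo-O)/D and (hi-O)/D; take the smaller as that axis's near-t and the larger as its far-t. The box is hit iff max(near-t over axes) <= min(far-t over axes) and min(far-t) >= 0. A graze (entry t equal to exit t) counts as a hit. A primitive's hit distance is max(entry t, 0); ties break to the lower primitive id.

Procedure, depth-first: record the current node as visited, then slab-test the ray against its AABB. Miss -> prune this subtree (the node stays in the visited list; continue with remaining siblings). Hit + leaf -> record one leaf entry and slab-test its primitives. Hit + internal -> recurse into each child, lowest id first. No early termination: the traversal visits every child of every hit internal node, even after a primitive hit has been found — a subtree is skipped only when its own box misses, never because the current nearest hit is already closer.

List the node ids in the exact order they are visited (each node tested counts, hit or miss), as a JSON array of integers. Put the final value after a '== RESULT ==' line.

Walk:
N0 x:[-20,17] y:[19/3,20] z:[14,30] -> hit [14,17], descend [2, 4, 5, 8]
  N2 x:[-18,-2] y:[15,58/3] z:[14,37/2] -> miss, prune
  N4 x:[1,17] y:[13,47/3] z:[14,29] -> hit [14,47/3], descend [3, 7]
    N3 x:[1,17] y:[13,14] z:[14,35/2] -> hit [14,14] leaf, test {P4(miss), P6(miss)}
    N7 x:[3,7] y:[41/3,47/3] z:[19,29] -> miss, prune
  N5 x:[-20,-4] y:[49/3,20] z:[47/2,30] -> miss, prune
  N8 x:[4,13] y:[19/3,29/3] z:[17,49/2] -> miss, prune

Visited [0, 2, 4, 3, 7, 5, 8]. Tests: 7 box, 1 leaf. Nearest: miss.

== RESULT ==
[0, 2, 4, 3, 7, 5, 8]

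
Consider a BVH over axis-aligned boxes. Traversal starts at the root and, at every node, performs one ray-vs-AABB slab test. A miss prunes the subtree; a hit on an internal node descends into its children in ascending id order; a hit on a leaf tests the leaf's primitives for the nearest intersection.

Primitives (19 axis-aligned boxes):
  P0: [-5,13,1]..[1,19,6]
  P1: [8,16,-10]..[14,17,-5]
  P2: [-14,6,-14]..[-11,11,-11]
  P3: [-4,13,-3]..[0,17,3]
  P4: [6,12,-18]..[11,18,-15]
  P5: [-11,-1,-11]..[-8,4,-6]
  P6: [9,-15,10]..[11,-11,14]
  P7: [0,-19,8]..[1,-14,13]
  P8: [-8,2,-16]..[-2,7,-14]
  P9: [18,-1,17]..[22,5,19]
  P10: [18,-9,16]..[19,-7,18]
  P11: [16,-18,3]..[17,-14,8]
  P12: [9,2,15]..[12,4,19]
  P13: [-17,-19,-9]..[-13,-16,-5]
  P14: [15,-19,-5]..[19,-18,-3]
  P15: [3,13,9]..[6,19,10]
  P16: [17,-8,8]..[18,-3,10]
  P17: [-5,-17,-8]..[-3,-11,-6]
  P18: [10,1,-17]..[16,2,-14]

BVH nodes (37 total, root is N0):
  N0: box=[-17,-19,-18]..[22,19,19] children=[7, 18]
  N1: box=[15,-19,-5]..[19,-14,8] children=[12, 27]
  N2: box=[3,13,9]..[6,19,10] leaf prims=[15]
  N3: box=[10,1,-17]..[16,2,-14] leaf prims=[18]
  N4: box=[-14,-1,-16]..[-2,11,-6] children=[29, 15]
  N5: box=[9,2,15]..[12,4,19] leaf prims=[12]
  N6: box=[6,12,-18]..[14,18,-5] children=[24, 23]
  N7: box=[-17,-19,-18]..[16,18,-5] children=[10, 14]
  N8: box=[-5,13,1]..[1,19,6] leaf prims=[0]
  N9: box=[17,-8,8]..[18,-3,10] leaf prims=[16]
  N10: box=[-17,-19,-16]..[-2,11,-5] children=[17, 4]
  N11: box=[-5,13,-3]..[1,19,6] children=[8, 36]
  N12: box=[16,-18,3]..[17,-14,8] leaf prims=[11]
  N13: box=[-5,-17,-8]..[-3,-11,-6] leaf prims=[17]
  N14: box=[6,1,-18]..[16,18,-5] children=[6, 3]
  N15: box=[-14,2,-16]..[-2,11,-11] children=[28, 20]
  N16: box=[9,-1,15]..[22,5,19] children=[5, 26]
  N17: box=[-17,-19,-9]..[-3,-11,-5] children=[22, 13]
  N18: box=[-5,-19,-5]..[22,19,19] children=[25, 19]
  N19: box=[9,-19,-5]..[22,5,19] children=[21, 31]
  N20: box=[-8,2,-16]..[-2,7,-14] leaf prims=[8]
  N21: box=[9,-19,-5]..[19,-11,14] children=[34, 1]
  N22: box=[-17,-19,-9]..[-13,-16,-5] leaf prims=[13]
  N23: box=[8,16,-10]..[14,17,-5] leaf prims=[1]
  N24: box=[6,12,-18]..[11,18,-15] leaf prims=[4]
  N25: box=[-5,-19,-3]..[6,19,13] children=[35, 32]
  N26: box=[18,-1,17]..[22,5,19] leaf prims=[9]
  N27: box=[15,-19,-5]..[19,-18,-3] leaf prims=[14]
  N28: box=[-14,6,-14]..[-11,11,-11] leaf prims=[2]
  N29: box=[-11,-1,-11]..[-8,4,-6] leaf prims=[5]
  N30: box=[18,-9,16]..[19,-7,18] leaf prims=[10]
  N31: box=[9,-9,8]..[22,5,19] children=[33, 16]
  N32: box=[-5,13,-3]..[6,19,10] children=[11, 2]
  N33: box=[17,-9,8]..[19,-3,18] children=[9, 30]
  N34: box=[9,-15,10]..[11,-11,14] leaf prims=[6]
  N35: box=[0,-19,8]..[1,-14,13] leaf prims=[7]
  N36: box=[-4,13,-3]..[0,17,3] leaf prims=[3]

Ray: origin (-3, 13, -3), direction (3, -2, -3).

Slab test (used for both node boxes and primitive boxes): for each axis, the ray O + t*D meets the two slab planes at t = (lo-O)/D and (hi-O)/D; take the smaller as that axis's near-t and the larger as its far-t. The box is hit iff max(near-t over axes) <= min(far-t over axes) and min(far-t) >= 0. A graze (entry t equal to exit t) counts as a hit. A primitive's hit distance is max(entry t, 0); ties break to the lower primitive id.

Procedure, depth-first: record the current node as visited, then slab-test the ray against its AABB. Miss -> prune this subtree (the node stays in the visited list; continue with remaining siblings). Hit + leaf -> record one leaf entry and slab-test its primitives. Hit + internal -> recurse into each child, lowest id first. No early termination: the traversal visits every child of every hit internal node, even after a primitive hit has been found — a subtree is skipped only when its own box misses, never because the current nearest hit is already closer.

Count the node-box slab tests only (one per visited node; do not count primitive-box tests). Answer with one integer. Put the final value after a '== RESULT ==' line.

Walk:
N0 x:[-14/3,25/3] y:[-3,16] z:[-22/3,5] -> hit [-3,5], descend [7, 18]
  N7 x:[-14/3,19/3] y:[-5/2,16] z:[2/3,5] -> hit [2/3,5], descend [10, 14]
    N10 x:[-14/3,1/3] y:[1,16] z:[2/3,13/3] -> miss, prune
    N14 x:[3,19/3] y:[-5/2,6] z:[2/3,5] -> hit [3,5], descend [3, 6]
      N3 x:[13/3,19/3] y:[11/2,6] z:[11/3,14/3] -> miss, prune
      N6 x:[3,17/3] y:[-5/2,1/2] z:[2/3,5] -> miss, prune
  N18 x:[-2/3,25/3] y:[-3,16] z:[-22/3,2/3] -> hit [-2/3,2/3], descend [19, 25]
    N19 x:[4,25/3] y:[4,16] z:[-22/3,2/3] -> miss, prune
    N25 x:[-2/3,3] y:[-3,16] z:[-16/3,0] -> hit [-2/3,0], descend [32, 35]
      N32 x:[-2/3,3] y:[-3,0] z:[-13/3,0] -> hit [-2/3,0], descend [2, 11]
        N2 x:[2,3] y:[-3,0] z:[-13/3,-4] -> miss, prune
        N11 x:[-2/3,4/3] y:[-3,0] z:[-3,0] -> hit [-2/3,0], descend [8, 36]
          N8 x:[-2/3,4/3] y:[-3,0] z:[-3,-4/3] -> miss, prune
          N36 x:[-1/3,1] y:[-2,0] z:[-2,0] -> hit [-1/3,0] leaf, test {P3@t=0}
      N35 x:[1,4/3] y:[27/2,16] z:[-16/3,-11/3] -> miss, prune

order=[0, 7, 10, 14, 3, 6, 18, 19, 25, 32, 2, 11, 8, 36, 35]  |boxes|=15  |leaves|=1  hit=P3

== RESULT ==
15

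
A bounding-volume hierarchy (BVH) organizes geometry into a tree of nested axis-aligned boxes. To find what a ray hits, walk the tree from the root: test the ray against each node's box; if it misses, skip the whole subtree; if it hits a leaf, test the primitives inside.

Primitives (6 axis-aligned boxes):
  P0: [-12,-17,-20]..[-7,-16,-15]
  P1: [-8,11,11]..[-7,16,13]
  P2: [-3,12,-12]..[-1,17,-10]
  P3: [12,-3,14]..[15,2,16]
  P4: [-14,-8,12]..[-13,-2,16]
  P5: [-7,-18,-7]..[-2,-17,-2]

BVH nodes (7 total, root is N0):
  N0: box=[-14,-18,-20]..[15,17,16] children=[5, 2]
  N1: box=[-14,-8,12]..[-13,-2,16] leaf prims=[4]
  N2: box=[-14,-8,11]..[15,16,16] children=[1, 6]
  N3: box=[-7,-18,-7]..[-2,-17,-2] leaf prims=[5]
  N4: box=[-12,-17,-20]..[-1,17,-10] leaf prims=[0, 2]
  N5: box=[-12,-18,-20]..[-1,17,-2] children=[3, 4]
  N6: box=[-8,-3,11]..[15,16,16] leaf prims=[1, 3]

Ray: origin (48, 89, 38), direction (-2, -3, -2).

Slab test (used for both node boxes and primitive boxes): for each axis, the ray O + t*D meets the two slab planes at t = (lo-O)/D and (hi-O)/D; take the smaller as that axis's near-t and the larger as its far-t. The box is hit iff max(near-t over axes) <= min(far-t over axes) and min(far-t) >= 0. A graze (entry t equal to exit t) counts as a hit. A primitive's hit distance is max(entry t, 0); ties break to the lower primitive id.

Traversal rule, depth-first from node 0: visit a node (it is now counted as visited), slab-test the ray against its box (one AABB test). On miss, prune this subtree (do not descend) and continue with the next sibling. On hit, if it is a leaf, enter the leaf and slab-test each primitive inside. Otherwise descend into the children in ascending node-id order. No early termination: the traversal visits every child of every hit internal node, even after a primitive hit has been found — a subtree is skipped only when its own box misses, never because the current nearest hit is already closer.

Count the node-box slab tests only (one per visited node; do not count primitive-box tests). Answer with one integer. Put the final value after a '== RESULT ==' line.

Trace the traversal:
N0 x:[33/2,31] y:[24,107/3] z:[11,29] -> hit [24,29], descend [2, 5]
  N2 x:[33/2,31] y:[73/3,97/3] z:[11,27/2] -> miss, prune
  N5 x:[49/2,30] y:[24,107/3] z:[20,29] -> hit [49/2,29], descend [3, 4]
    N3 x:[25,55/2] y:[106/3,107/3] z:[20,45/2] -> miss, prune
    N4 x:[49/2,30] y:[24,106/3] z:[24,29] -> hit [49/2,29] leaf, test {P0(miss), P2@t=49/2}

Visited [0, 2, 5, 3, 4]. Tests: 5 box, 1 leaf. Nearest: P2.

== RESULT ==
5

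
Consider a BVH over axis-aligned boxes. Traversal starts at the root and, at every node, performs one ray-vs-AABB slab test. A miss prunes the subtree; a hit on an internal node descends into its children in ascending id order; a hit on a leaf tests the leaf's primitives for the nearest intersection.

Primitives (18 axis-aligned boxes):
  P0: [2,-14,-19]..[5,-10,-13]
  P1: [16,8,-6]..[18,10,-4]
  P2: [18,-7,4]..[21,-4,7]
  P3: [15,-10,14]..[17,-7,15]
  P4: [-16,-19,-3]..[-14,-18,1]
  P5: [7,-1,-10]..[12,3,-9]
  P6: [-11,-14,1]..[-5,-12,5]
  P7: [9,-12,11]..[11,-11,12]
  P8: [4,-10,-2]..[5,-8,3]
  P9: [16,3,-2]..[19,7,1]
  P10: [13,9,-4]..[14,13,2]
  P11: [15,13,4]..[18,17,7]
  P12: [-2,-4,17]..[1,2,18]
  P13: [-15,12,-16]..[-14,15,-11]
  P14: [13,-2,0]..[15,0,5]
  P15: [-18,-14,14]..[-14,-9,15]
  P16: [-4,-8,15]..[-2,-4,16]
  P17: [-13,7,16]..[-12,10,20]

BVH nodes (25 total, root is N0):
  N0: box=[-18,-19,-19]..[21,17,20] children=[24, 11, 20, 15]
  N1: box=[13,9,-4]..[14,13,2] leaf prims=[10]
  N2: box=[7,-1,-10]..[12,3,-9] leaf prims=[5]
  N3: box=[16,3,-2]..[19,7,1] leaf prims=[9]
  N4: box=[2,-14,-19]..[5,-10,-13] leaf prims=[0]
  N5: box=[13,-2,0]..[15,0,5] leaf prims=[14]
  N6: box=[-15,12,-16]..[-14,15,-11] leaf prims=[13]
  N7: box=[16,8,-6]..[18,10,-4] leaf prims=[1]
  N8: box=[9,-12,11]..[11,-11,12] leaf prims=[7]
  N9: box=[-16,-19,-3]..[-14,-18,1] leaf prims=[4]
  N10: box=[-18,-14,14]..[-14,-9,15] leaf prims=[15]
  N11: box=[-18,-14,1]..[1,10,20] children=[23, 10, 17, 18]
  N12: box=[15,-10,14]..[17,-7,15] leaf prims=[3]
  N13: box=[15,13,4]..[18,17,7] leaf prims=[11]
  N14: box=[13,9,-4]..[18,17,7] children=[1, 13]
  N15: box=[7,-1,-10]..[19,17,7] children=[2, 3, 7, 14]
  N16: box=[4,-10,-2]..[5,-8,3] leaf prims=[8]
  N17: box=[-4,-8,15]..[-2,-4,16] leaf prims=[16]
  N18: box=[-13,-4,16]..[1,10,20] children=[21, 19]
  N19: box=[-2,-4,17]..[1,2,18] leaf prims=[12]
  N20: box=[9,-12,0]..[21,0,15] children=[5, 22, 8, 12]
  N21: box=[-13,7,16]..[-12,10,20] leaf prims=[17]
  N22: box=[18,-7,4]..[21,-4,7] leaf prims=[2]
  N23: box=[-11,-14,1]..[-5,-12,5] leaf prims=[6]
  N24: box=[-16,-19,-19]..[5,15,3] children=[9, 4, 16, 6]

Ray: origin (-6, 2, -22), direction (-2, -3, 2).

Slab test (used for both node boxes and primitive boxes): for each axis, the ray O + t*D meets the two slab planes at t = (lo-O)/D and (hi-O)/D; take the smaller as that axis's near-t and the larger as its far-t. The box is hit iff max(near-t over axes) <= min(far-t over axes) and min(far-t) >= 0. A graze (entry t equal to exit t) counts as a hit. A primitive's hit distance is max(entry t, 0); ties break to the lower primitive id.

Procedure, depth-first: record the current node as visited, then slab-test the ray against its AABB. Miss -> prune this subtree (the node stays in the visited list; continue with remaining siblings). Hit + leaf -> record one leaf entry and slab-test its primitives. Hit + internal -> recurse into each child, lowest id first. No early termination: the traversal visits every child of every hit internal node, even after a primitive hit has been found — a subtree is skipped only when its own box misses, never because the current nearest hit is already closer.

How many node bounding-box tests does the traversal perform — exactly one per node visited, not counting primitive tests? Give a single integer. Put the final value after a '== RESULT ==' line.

Walk:
N0 x:[-27/2,6] y:[-5,7] z:[3/2,21] -> hit [3/2,6], descend [11, 15, 20, 24]
  N11 x:[-7/2,6] y:[-8/3,16/3] z:[23/2,21] -> miss, prune
  N15 x:[-25/2,-13/2] y:[-5,1] z:[6,29/2] -> miss, prune
  N20 x:[-27/2,-15/2] y:[2/3,14/3] z:[11,37/2] -> miss, prune
  N24 x:[-11/2,5] y:[-13/3,7] z:[3/2,25/2] -> hit [3/2,5], descend [4, 6, 9, 16]
    N4 x:[-11/2,-4] y:[4,16/3] z:[3/2,9/2] -> miss, prune
    N6 x:[4,9/2] y:[-13/3,-10/3] z:[3,11/2] -> miss, prune
    N9 x:[4,5] y:[20/3,7] z:[19/2,23/2] -> miss, prune
    N16 x:[-11/2,-5] y:[10/3,4] z:[10,25/2] -> miss, prune

order=[0, 11, 15, 20, 24, 4, 6, 9, 16]  |boxes|=9  |leaves|=0  hit=miss

== RESULT ==
9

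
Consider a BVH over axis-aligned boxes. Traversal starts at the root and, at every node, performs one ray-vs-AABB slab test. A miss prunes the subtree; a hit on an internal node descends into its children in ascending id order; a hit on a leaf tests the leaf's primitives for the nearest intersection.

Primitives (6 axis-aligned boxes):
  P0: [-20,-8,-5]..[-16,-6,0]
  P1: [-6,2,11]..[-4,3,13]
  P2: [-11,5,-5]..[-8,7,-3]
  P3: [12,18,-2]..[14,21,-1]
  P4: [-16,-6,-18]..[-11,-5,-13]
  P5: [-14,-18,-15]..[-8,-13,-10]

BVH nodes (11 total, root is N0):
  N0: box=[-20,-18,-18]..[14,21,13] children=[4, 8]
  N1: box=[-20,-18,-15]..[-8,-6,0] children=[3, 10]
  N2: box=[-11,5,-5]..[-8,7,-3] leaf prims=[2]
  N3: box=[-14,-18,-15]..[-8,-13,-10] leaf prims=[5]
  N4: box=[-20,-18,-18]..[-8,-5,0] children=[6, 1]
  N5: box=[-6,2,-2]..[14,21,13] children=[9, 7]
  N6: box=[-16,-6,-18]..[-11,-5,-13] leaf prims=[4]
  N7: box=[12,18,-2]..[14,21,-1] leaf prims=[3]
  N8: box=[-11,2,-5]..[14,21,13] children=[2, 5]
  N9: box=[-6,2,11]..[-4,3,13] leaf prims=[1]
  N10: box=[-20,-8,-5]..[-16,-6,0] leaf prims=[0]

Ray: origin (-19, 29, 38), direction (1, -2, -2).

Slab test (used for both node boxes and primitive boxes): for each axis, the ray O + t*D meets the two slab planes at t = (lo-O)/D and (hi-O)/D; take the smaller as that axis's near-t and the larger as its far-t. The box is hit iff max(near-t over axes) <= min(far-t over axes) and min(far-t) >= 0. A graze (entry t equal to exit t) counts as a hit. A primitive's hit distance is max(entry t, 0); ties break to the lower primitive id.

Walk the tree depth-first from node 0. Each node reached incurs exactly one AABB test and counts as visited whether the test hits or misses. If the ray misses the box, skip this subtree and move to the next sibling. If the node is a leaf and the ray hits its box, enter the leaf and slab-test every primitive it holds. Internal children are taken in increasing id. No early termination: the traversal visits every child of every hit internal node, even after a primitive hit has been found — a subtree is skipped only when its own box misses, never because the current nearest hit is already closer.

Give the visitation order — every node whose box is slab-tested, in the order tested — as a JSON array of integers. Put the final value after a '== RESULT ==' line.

Walk:
N0 x:[-1,33] y:[4,47/2] z:[25/2,28] -> hit [25/2,47/2], descend [4, 8]
  N4 x:[-1,11] y:[17,47/2] z:[19,28] -> miss, prune
  N8 x:[8,33] y:[4,27/2] z:[25/2,43/2] -> hit [25/2,27/2], descend [2, 5]
    N2 x:[8,11] y:[11,12] z:[41/2,43/2] -> miss, prune
    N5 x:[13,33] y:[4,27/2] z:[25/2,20] -> hit [13,27/2], descend [7, 9]
      N7 x:[31,33] y:[4,11/2] z:[39/2,20] -> miss, prune
      N9 x:[13,15] y:[13,27/2] z:[25/2,27/2] -> hit [13,27/2] leaf, test {P1@t=13}

order=[0, 4, 8, 2, 5, 7, 9]  |boxes|=7  |leaves|=1  hit=P1

== RESULT ==
[0, 4, 8, 2, 5, 7, 9]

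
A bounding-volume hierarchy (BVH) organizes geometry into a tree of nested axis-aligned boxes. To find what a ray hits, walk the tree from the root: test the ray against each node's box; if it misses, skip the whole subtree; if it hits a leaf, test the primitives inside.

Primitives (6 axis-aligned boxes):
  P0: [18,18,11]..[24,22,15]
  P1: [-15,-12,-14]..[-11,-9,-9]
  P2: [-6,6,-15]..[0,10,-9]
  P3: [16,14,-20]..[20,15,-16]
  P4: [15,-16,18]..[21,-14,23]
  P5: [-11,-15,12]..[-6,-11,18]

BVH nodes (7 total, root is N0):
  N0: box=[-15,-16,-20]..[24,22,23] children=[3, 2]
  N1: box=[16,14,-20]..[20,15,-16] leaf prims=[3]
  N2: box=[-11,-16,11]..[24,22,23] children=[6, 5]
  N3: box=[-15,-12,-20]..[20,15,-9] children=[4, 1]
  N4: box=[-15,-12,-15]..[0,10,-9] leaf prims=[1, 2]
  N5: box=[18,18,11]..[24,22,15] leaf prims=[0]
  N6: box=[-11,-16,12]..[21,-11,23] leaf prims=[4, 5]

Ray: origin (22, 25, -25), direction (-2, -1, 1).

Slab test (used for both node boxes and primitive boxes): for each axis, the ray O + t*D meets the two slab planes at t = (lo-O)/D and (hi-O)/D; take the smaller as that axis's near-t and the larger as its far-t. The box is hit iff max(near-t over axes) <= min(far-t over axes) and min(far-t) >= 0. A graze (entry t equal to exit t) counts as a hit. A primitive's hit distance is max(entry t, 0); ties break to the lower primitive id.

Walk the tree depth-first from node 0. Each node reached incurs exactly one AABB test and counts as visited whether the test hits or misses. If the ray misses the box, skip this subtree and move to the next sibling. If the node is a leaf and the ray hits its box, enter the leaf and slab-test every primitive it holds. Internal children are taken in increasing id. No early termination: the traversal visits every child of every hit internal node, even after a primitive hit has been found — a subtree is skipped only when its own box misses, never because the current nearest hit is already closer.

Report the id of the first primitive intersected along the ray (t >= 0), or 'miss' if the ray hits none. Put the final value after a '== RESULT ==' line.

Trace the traversal:
N0 x:[-1,37/2] y:[3,41] z:[5,48] -> hit [5,37/2], descend [2, 3]
  N2 x:[-1,33/2] y:[3,41] z:[36,48] -> miss, prune
  N3 x:[1,37/2] y:[10,37] z:[5,16] -> hit [10,16], descend [1, 4]
    N1 x:[1,3] y:[10,11] z:[5,9] -> miss, prune
    N4 x:[11,37/2] y:[15,37] z:[10,16] -> hit [15,16] leaf, test {P1(miss), P2(miss)}

Visited [0, 2, 3, 1, 4]. Tests: 5 box, 1 leaf. Nearest: miss.

== RESULT ==
miss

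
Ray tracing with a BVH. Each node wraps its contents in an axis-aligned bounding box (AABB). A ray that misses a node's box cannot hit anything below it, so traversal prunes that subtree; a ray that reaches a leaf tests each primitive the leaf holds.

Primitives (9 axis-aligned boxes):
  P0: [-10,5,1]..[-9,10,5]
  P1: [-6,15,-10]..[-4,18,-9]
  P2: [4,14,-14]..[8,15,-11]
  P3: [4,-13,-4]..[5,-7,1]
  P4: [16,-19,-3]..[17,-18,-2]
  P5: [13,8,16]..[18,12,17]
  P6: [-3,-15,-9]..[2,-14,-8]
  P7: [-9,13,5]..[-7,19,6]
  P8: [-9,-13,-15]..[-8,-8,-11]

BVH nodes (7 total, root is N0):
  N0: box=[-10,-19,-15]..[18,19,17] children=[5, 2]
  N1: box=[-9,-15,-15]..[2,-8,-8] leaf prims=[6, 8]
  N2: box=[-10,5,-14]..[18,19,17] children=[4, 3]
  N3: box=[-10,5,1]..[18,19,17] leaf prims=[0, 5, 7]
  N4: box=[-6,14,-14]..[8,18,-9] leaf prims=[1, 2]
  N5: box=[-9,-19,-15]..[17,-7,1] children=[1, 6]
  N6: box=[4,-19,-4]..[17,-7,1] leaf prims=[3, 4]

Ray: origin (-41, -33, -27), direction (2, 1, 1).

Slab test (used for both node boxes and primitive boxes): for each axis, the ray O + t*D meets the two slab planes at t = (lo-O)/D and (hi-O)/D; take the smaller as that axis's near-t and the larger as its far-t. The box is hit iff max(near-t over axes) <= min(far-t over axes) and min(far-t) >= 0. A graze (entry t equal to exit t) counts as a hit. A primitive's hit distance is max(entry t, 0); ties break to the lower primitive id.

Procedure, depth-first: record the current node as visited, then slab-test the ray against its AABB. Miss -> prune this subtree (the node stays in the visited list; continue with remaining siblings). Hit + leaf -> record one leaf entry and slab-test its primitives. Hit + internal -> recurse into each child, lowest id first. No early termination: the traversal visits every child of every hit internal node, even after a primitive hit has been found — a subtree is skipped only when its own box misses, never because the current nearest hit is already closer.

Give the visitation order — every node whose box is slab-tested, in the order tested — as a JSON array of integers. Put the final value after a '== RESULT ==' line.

Walk:
N0 x:[31/2,59/2] y:[14,52] z:[12,44] -> hit [31/2,59/2], descend [2, 5]
  N2 x:[31/2,59/2] y:[38,52] z:[13,44] -> miss, prune
  N5 x:[16,29] y:[14,26] z:[12,28] -> hit [16,26], descend [1, 6]
    N1 x:[16,43/2] y:[18,25] z:[12,19] -> hit [18,19] leaf, test {P6@t=19, P8(miss)}
    N6 x:[45/2,29] y:[14,26] z:[23,28] -> hit [23,26] leaf, test {P3@t=23, P4(miss)}

5 AABB tests over nodes [0, 2, 5, 1, 6]; 2 leaves entered; closest P6.

== RESULT ==
[0, 2, 5, 1, 6]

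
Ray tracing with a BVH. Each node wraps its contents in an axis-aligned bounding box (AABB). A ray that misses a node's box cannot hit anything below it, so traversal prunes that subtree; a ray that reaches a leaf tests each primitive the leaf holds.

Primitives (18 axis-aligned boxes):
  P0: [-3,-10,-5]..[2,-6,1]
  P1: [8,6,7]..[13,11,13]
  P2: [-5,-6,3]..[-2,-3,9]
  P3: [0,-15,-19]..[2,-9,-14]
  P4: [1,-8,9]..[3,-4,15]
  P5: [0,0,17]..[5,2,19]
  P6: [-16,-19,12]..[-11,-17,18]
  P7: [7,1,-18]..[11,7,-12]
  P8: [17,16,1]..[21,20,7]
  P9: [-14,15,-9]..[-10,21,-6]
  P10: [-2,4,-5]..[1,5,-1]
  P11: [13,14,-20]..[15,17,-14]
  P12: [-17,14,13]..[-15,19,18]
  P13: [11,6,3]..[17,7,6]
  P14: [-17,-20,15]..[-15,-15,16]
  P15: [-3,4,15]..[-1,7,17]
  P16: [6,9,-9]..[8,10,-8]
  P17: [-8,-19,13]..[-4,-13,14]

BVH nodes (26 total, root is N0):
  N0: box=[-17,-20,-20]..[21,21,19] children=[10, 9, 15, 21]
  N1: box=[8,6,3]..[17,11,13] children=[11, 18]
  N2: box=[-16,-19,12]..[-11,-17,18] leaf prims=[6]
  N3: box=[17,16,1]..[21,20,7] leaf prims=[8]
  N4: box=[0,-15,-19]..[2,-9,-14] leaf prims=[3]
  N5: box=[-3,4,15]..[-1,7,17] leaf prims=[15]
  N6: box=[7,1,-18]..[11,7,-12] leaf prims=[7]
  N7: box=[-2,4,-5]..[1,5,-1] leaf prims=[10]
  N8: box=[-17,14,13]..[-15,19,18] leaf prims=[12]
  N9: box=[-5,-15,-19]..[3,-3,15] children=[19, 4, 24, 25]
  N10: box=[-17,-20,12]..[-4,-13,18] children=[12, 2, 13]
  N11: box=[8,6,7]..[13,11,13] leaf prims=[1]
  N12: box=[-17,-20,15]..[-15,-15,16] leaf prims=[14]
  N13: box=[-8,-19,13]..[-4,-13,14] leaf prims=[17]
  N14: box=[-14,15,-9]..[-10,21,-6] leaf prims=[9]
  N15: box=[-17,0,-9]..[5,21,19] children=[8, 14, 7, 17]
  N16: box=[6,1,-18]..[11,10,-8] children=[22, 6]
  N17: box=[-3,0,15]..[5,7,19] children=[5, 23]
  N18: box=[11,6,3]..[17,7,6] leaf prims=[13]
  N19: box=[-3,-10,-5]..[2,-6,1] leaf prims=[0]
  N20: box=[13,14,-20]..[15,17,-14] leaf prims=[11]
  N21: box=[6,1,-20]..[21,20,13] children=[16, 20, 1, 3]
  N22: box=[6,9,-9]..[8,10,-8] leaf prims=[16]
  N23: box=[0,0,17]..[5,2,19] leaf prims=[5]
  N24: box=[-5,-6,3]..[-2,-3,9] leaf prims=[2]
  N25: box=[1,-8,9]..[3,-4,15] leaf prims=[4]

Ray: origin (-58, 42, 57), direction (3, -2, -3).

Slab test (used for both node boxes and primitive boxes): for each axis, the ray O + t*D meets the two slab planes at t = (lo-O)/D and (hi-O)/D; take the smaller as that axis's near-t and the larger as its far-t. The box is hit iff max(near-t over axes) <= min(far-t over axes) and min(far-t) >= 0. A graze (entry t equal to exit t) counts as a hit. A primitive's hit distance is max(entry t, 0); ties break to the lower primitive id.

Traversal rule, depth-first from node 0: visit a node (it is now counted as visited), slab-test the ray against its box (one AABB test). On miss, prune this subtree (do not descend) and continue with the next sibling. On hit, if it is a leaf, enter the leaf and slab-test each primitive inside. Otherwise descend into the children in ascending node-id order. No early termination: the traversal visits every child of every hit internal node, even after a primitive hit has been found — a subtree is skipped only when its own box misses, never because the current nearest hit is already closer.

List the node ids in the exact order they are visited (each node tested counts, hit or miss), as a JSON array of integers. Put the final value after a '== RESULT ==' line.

Traverse from the root:
N0 x:[41/3,79/3] y:[21/2,31] z:[38/3,77/3] -> hit [41/3,77/3], descend [9, 10, 15, 21]
  N9 x:[53/3,61/3] y:[45/2,57/2] z:[14,76/3] -> miss, prune
  N10 x:[41/3,18] y:[55/2,31] z:[13,15] -> miss, prune
  N15 x:[41/3,21] y:[21/2,21] z:[38/3,22] -> hit [41/3,21], descend [7, 8, 14, 17]
    N7 x:[56/3,59/3] y:[37/2,19] z:[58/3,62/3] -> miss, prune
    N8 x:[41/3,43/3] y:[23/2,14] z:[13,44/3] -> hit [41/3,14] leaf, test {P12@t=41/3}
    N14 x:[44/3,16] y:[21/2,27/2] z:[21,22] -> miss, prune
    N17 x:[55/3,21] y:[35/2,21] z:[38/3,14] -> miss, prune
  N21 x:[64/3,79/3] y:[11,41/2] z:[44/3,77/3] -> miss, prune

order=[0, 9, 10, 15, 7, 8, 14, 17, 21]  |boxes|=9  |leaves|=1  hit=P12

== RESULT ==
[0, 9, 10, 15, 7, 8, 14, 17, 21]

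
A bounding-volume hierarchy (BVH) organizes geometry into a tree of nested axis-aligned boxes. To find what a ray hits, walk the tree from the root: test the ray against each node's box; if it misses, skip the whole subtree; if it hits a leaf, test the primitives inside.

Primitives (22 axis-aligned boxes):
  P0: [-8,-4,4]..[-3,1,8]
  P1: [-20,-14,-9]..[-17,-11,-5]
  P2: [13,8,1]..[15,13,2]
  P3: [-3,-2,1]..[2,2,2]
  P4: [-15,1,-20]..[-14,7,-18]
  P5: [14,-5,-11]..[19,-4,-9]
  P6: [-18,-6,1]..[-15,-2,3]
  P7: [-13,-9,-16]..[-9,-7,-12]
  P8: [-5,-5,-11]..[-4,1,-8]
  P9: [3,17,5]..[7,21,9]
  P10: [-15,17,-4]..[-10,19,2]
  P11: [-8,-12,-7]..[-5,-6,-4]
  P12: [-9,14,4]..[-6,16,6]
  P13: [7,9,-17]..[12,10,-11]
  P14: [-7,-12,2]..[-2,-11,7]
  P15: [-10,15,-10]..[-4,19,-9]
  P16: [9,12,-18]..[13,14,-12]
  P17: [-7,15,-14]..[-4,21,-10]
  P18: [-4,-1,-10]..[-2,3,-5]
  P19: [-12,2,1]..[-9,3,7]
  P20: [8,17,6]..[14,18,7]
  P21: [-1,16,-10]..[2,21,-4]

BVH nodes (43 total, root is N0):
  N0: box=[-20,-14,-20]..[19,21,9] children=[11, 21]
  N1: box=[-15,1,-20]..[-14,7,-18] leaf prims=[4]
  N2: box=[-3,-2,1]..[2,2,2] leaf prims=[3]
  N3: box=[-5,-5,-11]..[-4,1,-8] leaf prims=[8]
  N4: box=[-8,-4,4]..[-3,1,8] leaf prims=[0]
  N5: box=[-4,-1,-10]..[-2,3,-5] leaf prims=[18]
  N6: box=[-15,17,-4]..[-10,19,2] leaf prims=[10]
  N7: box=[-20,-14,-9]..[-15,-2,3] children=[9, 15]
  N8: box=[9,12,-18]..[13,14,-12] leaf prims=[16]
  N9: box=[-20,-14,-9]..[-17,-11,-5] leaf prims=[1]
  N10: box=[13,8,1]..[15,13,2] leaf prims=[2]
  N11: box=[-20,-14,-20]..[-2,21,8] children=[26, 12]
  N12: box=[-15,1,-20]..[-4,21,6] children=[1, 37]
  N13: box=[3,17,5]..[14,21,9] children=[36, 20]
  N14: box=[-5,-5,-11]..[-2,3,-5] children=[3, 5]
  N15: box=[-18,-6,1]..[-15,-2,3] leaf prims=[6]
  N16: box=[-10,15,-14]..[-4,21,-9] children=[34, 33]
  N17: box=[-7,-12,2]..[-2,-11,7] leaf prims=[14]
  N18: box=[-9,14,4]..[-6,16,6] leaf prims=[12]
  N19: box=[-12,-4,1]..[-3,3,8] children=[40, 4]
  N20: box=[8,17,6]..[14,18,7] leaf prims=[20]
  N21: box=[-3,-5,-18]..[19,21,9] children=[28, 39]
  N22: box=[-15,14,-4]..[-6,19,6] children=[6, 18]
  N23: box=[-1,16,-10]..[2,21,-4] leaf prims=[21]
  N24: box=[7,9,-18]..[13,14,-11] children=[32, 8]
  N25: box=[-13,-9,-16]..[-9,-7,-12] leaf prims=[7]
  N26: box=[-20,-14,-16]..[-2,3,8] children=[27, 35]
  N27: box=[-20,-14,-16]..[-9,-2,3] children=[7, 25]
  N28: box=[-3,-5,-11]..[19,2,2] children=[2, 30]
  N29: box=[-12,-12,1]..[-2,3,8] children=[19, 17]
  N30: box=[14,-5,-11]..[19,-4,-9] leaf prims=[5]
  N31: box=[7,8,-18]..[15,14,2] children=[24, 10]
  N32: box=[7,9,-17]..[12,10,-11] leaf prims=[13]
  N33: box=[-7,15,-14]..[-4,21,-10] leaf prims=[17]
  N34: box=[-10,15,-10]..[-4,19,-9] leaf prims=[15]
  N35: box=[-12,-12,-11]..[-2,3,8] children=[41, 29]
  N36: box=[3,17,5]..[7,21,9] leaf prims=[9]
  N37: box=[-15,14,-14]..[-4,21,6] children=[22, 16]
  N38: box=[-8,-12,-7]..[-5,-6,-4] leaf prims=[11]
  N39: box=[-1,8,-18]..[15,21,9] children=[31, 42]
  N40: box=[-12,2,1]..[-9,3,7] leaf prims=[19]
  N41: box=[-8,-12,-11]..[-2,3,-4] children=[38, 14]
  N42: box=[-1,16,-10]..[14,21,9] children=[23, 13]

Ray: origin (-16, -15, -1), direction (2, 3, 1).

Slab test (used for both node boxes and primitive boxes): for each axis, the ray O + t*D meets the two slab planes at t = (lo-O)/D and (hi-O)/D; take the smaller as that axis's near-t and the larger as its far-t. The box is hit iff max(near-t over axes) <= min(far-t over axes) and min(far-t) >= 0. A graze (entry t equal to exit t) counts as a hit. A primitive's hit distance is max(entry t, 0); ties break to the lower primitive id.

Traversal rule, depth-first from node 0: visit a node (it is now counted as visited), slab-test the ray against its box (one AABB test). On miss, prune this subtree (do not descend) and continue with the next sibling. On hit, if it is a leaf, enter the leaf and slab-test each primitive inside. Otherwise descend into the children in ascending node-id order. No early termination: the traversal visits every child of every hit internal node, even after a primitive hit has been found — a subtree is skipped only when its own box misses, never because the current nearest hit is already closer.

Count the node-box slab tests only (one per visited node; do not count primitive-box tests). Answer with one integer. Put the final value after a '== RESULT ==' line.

Walk:
N0 x:[-2,35/2] y:[1/3,12] z:[-19,10] -> hit [1/3,10], descend [11, 21]
  N11 x:[-2,7] y:[1/3,12] z:[-19,9] -> hit [1/3,7], descend [12, 26]
    N12 x:[1/2,6] y:[16/3,12] z:[-19,7] -> hit [16/3,6], descend [1, 37]
      N1 x:[1/2,1] y:[16/3,22/3] z:[-19,-17] -> miss, prune
      N37 x:[1/2,6] y:[29/3,12] z:[-13,7] -> miss, prune
    N26 x:[-2,7] y:[1/3,6] z:[-15,9] -> hit [1/3,6], descend [27, 35]
      N27 x:[-2,7/2] y:[1/3,13/3] z:[-15,4] -> hit [1/3,7/2], descend [7, 25]
        N7 x:[-2,1/2] y:[1/3,13/3] z:[-8,4] -> hit [1/3,1/2], descend [9, 15]
          N9 x:[-2,-1/2] y:[1/3,4/3] z:[-8,-4] -> miss, prune
          N15 x:[-1,1/2] y:[3,13/3] z:[2,4] -> miss, prune
        N25 x:[3/2,7/2] y:[2,8/3] z:[-15,-11] -> miss, prune
      N35 x:[2,7] y:[1,6] z:[-10,9] -> hit [2,6], descend [29, 41]
        N29 x:[2,7] y:[1,6] z:[2,9] -> hit [2,6], descend [17, 19]
          N17 x:[9/2,7] y:[1,4/3] z:[3,8] -> miss, prune
          N19 x:[2,13/2] y:[11/3,6] z:[2,9] -> hit [11/3,6], descend [4, 40]
            N4 x:[4,13/2] y:[11/3,16/3] z:[5,9] -> hit [5,16/3] leaf, test {P0@t=5}
            N40 x:[2,7/2] y:[17/3,6] z:[2,8] -> miss, prune
        N41 x:[4,7] y:[1,6] z:[-10,-3] -> miss, prune
  N21 x:[13/2,35/2] y:[10/3,12] z:[-17,10] -> hit [13/2,10], descend [28, 39]
    N28 x:[13/2,35/2] y:[10/3,17/3] z:[-10,3] -> miss, prune
    N39 x:[15/2,31/2] y:[23/3,12] z:[-17,10] -> hit [23/3,10], descend [31, 42]
      N31 x:[23/2,31/2] y:[23/3,29/3] z:[-17,3] -> miss, prune
      N42 x:[15/2,15] y:[31/3,12] z:[-9,10] -> miss, prune

Summary -> nodes [0, 11, 12, 1, 37, 26, 27, 7, 9, 15, 25, 35, 29, 17, 19, 4, 40, 41, 21, 28, 39, 31, 42]; box-tests=23; leaf-entries=1; first=P0

== RESULT ==
23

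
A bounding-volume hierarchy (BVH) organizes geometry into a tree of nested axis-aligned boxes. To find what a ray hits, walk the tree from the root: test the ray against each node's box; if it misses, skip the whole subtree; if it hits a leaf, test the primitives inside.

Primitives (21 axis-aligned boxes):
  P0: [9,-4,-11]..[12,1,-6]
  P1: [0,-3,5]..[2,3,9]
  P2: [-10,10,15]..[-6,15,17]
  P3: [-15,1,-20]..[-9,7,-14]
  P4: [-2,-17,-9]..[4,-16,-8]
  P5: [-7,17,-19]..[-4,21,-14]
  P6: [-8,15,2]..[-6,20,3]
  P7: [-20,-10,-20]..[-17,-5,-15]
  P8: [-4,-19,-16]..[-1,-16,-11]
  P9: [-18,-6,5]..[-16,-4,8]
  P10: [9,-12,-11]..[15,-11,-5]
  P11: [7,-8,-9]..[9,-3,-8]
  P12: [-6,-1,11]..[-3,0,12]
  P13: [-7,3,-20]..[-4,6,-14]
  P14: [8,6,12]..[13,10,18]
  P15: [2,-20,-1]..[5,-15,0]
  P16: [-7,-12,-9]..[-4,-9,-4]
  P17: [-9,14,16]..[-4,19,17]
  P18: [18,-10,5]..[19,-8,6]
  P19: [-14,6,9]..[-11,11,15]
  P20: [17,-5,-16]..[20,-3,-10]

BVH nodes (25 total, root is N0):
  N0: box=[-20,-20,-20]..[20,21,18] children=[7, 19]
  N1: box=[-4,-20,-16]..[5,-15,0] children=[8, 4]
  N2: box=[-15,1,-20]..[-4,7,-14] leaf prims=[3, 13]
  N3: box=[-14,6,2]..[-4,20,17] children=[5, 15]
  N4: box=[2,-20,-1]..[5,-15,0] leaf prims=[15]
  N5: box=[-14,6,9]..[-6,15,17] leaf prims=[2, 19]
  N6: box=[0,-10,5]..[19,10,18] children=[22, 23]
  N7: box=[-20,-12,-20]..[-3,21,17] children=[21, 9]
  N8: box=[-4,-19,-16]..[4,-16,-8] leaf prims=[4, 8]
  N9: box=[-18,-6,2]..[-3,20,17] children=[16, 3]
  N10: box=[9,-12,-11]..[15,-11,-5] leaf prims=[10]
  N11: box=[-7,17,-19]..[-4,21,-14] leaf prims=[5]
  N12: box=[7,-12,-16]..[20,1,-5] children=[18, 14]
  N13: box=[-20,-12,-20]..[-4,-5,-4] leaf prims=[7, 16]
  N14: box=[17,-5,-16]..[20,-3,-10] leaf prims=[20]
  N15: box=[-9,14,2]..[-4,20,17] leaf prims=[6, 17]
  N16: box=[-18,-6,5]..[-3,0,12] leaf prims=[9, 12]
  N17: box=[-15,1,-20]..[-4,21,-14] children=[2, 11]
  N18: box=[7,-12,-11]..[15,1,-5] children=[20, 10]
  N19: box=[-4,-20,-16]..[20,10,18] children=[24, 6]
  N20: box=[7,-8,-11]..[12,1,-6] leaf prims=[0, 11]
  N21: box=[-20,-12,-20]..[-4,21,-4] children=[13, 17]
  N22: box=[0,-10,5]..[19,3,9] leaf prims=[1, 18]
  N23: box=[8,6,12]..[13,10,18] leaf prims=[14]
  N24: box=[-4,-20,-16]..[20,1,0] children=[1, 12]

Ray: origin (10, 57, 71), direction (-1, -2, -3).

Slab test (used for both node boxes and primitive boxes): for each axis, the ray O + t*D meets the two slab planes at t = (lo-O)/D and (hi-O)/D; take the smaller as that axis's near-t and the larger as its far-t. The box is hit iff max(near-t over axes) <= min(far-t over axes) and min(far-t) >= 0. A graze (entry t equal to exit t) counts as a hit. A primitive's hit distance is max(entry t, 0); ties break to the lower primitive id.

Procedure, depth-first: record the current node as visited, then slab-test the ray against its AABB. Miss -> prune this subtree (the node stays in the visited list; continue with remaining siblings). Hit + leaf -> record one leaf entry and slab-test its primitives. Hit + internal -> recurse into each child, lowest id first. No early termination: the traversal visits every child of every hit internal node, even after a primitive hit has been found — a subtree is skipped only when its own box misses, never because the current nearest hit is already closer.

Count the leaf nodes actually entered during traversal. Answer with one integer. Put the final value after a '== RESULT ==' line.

Traverse from the root:
N0 x:[-10,30] y:[18,77/2] z:[53/3,91/3] -> hit [18,30], descend [7, 19]
  N7 x:[13,30] y:[18,69/2] z:[18,91/3] -> hit [18,30], descend [9, 21]
    N9 x:[13,28] y:[37/2,63/2] z:[18,23] -> hit [37/2,23], descend [3, 16]
      N3 x:[14,24] y:[37/2,51/2] z:[18,23] -> hit [37/2,23], descend [5, 15]
        N5 x:[16,24] y:[21,51/2] z:[18,62/3] -> miss, prune
        N15 x:[14,19] y:[37/2,43/2] z:[18,23] -> hit [37/2,19] leaf, test {P6(miss), P17(miss)}
      N16 x:[13,28] y:[57/2,63/2] z:[59/3,22] -> miss, prune
    N21 x:[14,30] y:[18,69/2] z:[25,91/3] -> hit [25,30], descend [13, 17]
      N13 x:[14,30] y:[31,69/2] z:[25,91/3] -> miss, prune
      N17 x:[14,25] y:[18,28] z:[85/3,91/3] -> miss, prune
  N19 x:[-10,14] y:[47/2,77/2] z:[53/3,29] -> miss, prune

order=[0, 7, 9, 3, 5, 15, 16, 21, 13, 17, 19]  |boxes|=11  |leaves|=1  hit=miss

== RESULT ==
1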